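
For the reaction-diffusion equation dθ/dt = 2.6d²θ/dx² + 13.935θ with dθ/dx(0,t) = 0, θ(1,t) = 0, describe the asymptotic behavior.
θ grows unboundedly. Reaction dominates diffusion (r=13.935 > κπ²/(4L²)≈6.42); solution grows exponentially.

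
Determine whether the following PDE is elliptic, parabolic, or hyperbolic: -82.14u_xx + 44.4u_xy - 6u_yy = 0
Coefficients: A = -82.14, B = 44.4, C = -6. B² - 4AC = 0, which is zero, so the equation is parabolic.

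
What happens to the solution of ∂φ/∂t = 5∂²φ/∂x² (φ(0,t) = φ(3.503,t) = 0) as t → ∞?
φ → 0. Heat diffuses out through both boundaries.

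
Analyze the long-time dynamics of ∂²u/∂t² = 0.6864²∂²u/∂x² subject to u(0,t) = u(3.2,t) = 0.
Long-time behavior: u oscillates (no decay). Energy is conserved; the solution oscillates indefinitely as standing waves.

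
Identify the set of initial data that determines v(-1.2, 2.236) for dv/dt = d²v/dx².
The entire real line. The heat equation has infinite propagation speed: any initial disturbance instantly affects all points (though exponentially small far away).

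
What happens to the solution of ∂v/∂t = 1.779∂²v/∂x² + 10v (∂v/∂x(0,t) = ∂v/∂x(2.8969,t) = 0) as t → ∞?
v grows unboundedly. With Neumann BCs the constant mode has diffusion eigenvalue 0, so any r > 0 makes it grow like e^(10t); solution grows exponentially.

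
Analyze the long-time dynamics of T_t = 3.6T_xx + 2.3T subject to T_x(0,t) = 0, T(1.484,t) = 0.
Long-time behavior: T → 0. Diffusion dominates reaction (r=2.3 < κπ²/(4L²)≈4.03); solution decays.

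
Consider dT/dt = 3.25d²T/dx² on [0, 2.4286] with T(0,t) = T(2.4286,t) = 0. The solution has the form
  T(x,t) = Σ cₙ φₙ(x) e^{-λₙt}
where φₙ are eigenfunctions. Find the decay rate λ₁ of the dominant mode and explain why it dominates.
Eigenvalues: λₙ = 3.25n²π²/2.4286².
First three modes:
  n=1: λ₁ = 3.25π²/2.4286² ≈ 5.438
  n=2: λ₂ = 13π²/2.4286² ≈ 21.754 (4× faster decay)
  n=3: λ₃ = 29.25π²/2.4286² ≈ 48.946 (9× faster decay)
As t → ∞, higher modes decay exponentially faster. The n=1 mode dominates: T ~ c₁ sin(πx/2.4286) e^{-λ₁t}.
Decay rate: λ₁ = 3.25π²/2.4286² ≈ 5.438.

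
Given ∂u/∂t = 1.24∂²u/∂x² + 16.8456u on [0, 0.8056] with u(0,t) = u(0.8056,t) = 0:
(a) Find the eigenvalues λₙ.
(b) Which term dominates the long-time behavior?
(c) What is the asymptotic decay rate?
Eigenvalues: λₙ = 1.24n²π²/0.8056² - 16.8456.
First three modes:
  n=1: λ₁ = 1.24π²/0.8056² - 16.8456 ≈ 2.012
  n=2: λ₂ = 4.96π²/0.8056² - 16.8456 ≈ 58.584
  n=3: λ₃ = 11.16π²/0.8056² - 16.8456 ≈ 152.871
Since 1.24π²/0.8056² ≈ 18.857 > 16.8456, all λₙ > 0.
The n=1 mode decays slowest → dominates as t → ∞.
Asymptotic: u ~ c₁ sin(πx/0.8056) e^{-λ₁t} with decay rate λ₁ ≈ 2.012.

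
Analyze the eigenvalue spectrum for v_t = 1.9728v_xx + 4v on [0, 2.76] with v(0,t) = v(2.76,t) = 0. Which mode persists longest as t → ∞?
Eigenvalues: λₙ = 1.9728n²π²/2.76² - 4.
First three modes:
  n=1: λ₁ = 1.9728π²/2.76² - 4 ≈ -1.444
  n=2: λ₂ = 7.8912π²/2.76² - 4 ≈ 6.224
  n=3: λ₃ = 17.7552π²/2.76² - 4 ≈ 19.004
Since 1.9728π²/2.76² ≈ 2.556 < 4, λ₁ < 0.
The n=1 mode grows fastest (−λₙ is largest for n=1) → dominates.
Asymptotic: v ~ c₁ sin(πx/2.76) e^{1.444t} (exponential growth at rate −λ₁ ≈ 1.444).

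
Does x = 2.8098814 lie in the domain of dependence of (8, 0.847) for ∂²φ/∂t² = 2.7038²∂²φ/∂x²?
No. The domain of dependence is [5.7098814, 10.2901186], and 2.8098814 is outside this interval.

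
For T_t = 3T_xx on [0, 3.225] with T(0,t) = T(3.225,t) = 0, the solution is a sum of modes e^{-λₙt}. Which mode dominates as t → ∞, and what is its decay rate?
Eigenvalues: λₙ = 3n²π²/3.225².
First three modes:
  n=1: λ₁ = 3π²/3.225² ≈ 2.847
  n=2: λ₂ = 12π²/3.225² ≈ 11.387 (4× faster decay)
  n=3: λ₃ = 27π²/3.225² ≈ 25.621 (9× faster decay)
As t → ∞, higher modes decay exponentially faster. The n=1 mode dominates: T ~ c₁ sin(πx/3.225) e^{-λ₁t}.
Decay rate: λ₁ = 3π²/3.225² ≈ 2.847.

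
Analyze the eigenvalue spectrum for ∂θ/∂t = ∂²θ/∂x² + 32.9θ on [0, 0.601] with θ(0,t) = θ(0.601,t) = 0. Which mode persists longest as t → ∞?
Eigenvalues: λₙ = n²π²/0.601² - 32.9.
First three modes:
  n=1: λ₁ = π²/0.601² - 32.9 ≈ -5.576
  n=2: λ₂ = 4π²/0.601² - 32.9 ≈ 76.398
  n=3: λ₃ = 9π²/0.601² - 32.9 ≈ 213.02
Since π²/0.601² ≈ 27.324 < 32.9, λ₁ < 0.
The n=1 mode grows fastest (−λₙ is largest for n=1) → dominates.
Asymptotic: θ ~ c₁ sin(πx/0.601) e^{5.576t} (exponential growth at rate −λ₁ ≈ 5.576).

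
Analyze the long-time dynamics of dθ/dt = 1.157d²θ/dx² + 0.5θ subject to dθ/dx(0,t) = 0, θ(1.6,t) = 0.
Long-time behavior: θ → 0. Diffusion dominates reaction (r=0.5 < κπ²/(4L²)≈1.12); solution decays.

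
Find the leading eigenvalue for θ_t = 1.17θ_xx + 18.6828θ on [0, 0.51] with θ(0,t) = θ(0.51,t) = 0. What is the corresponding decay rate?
Eigenvalues: λₙ = 1.17n²π²/0.51² - 18.6828.
First three modes:
  n=1: λ₁ = 1.17π²/0.51² - 18.6828 ≈ 25.713
  n=2: λ₂ = 4.68π²/0.51² - 18.6828 ≈ 158.902
  n=3: λ₃ = 10.53π²/0.51² - 18.6828 ≈ 380.882
Since 1.17π²/0.51² ≈ 44.396 > 18.6828, all λₙ > 0.
The n=1 mode decays slowest → dominates as t → ∞.
Asymptotic: θ ~ c₁ sin(πx/0.51) e^{-λ₁t} with decay rate λ₁ ≈ 25.713.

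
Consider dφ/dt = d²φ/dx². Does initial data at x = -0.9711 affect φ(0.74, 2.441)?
Yes, for any finite x. The heat equation has infinite propagation speed, so all initial data affects all points at any t > 0.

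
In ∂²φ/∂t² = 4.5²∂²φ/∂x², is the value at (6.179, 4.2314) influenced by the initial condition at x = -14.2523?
No. The domain of dependence is [-12.8623, 25.2203], and -14.2523 is outside this interval.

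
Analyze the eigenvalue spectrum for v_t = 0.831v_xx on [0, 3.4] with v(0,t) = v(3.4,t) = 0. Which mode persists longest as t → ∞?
Eigenvalues: λₙ = 0.831n²π²/3.4².
First three modes:
  n=1: λ₁ = 0.831π²/3.4² ≈ 0.709
  n=2: λ₂ = 3.324π²/3.4² ≈ 2.838 (4× faster decay)
  n=3: λ₃ = 7.479π²/3.4² ≈ 6.385 (9× faster decay)
As t → ∞, higher modes decay exponentially faster. The n=1 mode dominates: v ~ c₁ sin(πx/3.4) e^{-λ₁t}.
Decay rate: λ₁ = 0.831π²/3.4² ≈ 0.709.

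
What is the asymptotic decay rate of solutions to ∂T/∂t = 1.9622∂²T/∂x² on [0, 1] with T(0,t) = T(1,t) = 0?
Eigenvalues: λₙ = 1.9622n²π².
First three modes:
  n=1: λ₁ = 1.9622π² ≈ 19.366
  n=2: λ₂ = 7.8488π² ≈ 77.465 (4× faster decay)
  n=3: λ₃ = 17.6598π² ≈ 174.295 (9× faster decay)
As t → ∞, higher modes decay exponentially faster. The n=1 mode dominates: T ~ c₁ sin(πx) e^{-λ₁t}.
Decay rate: λ₁ = 1.9622π² ≈ 19.366.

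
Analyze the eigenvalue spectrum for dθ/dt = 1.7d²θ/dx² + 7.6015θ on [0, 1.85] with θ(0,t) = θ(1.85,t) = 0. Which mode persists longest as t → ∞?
Eigenvalues: λₙ = 1.7n²π²/1.85² - 7.6015.
First three modes:
  n=1: λ₁ = 1.7π²/1.85² - 7.6015 ≈ -2.699
  n=2: λ₂ = 6.8π²/1.85² - 7.6015 ≈ 12.008
  n=3: λ₃ = 15.3π²/1.85² - 7.6015 ≈ 36.52
Since 1.7π²/1.85² ≈ 4.902 < 7.6015, λ₁ < 0.
The n=1 mode grows fastest (−λₙ is largest for n=1) → dominates.
Asymptotic: θ ~ c₁ sin(πx/1.85) e^{2.699t} (exponential growth at rate −λ₁ ≈ 2.699).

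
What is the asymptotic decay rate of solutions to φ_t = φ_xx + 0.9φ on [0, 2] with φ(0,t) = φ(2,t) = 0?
Eigenvalues: λₙ = n²π²/2² - 0.9.
First three modes:
  n=1: λ₁ = π²/2² - 0.9 ≈ 1.567
  n=2: λ₂ = 4π²/2² - 0.9 ≈ 8.97
  n=3: λ₃ = 9π²/2² - 0.9 ≈ 21.307
Since π²/2² ≈ 2.467 > 0.9, all λₙ > 0.
The n=1 mode decays slowest → dominates as t → ∞.
Asymptotic: φ ~ c₁ sin(πx/2) e^{-λ₁t} with decay rate λ₁ ≈ 1.567.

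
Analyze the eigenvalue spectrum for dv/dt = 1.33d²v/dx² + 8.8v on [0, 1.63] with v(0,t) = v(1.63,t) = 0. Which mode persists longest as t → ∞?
Eigenvalues: λₙ = 1.33n²π²/1.63² - 8.8.
First three modes:
  n=1: λ₁ = 1.33π²/1.63² - 8.8 ≈ -3.859
  n=2: λ₂ = 5.32π²/1.63² - 8.8 ≈ 10.962
  n=3: λ₃ = 11.97π²/1.63² - 8.8 ≈ 35.665
Since 1.33π²/1.63² ≈ 4.941 < 8.8, λ₁ < 0.
The n=1 mode grows fastest (−λₙ is largest for n=1) → dominates.
Asymptotic: v ~ c₁ sin(πx/1.63) e^{3.859t} (exponential growth at rate −λ₁ ≈ 3.859).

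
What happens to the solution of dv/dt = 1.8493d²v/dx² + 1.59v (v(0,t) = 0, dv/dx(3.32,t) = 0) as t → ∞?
v grows unboundedly. Reaction dominates diffusion (r=1.59 > κπ²/(4L²)≈0.41); solution grows exponentially.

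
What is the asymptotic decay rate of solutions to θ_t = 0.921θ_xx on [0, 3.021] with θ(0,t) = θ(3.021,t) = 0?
Eigenvalues: λₙ = 0.921n²π²/3.021².
First three modes:
  n=1: λ₁ = 0.921π²/3.021² ≈ 0.996
  n=2: λ₂ = 3.684π²/3.021² ≈ 3.984 (4× faster decay)
  n=3: λ₃ = 8.289π²/3.021² ≈ 8.964 (9× faster decay)
As t → ∞, higher modes decay exponentially faster. The n=1 mode dominates: θ ~ c₁ sin(πx/3.021) e^{-λ₁t}.
Decay rate: λ₁ = 0.921π²/3.021² ≈ 0.996.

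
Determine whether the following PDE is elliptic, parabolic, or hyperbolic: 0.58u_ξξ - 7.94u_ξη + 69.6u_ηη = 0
Coefficients: A = 0.58, B = -7.94, C = 69.6. B² - 4AC = -98.4284, which is negative, so the equation is elliptic.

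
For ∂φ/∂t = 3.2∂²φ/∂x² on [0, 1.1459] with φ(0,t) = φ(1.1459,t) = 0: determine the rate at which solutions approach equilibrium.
Eigenvalues: λₙ = 3.2n²π²/1.1459².
First three modes:
  n=1: λ₁ = 3.2π²/1.1459² ≈ 24.052
  n=2: λ₂ = 12.8π²/1.1459² ≈ 96.209 (4× faster decay)
  n=3: λ₃ = 28.8π²/1.1459² ≈ 216.471 (9× faster decay)
As t → ∞, higher modes decay exponentially faster. The n=1 mode dominates: φ ~ c₁ sin(πx/1.1459) e^{-λ₁t}.
Decay rate: λ₁ = 3.2π²/1.1459² ≈ 24.052.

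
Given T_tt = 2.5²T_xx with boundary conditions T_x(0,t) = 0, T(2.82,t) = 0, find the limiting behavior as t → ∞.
T oscillates (no decay). Energy is conserved; the solution oscillates indefinitely as standing waves.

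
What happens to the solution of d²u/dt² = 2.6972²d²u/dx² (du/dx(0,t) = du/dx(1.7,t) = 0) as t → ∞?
u oscillates about a mean that drifts linearly in t (generically unbounded; no decay). There is no damping, so the nonconstant modes persist as standing waves (energy conserved, no decay). But with Neumann conditions at both ends the constant mode has eigenvalue 0: the spatial mean M(t) of u satisfies M'' = 0, so M(t) = M(0) + M'(0)·t. Unless the initial velocity has zero mean (∫u_t(x,0)dx = 0), the solution grows linearly in t (unbounded, though not exponentially); if it does have zero mean, the solution stays bounded and simply oscillates.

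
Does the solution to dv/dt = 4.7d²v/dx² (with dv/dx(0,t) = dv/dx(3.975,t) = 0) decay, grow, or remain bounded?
v → constant (steady state). Heat is conserved (no flux at boundaries); solution approaches the spatial average.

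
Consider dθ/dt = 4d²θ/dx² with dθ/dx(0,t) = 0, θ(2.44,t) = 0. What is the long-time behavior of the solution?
As t → ∞, θ → 0. Heat escapes through the Dirichlet boundary.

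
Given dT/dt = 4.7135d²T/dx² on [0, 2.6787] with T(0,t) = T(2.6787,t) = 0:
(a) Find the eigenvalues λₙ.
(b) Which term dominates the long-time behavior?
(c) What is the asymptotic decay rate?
Eigenvalues: λₙ = 4.7135n²π²/2.6787².
First three modes:
  n=1: λ₁ = 4.7135π²/2.6787² ≈ 6.483
  n=2: λ₂ = 18.854π²/2.6787² ≈ 25.933 (4× faster decay)
  n=3: λ₃ = 42.4215π²/2.6787² ≈ 58.35 (9× faster decay)
As t → ∞, higher modes decay exponentially faster. The n=1 mode dominates: T ~ c₁ sin(πx/2.6787) e^{-λ₁t}.
Decay rate: λ₁ = 4.7135π²/2.6787² ≈ 6.483.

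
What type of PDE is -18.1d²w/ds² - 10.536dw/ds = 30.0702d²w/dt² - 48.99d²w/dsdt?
Rewriting in standard form: -18.1d²w/ds² + 48.99d²w/dsdt - 30.0702d²w/dt² - 10.536dw/ds = 0. With A = -18.1, B = 48.99, C = -30.0702, the discriminant is 222.93762. This is a hyperbolic PDE.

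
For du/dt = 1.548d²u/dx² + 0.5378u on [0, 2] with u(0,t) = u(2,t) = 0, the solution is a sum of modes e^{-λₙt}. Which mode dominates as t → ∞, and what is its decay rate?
Eigenvalues: λₙ = 1.548n²π²/2² - 0.5378.
First three modes:
  n=1: λ₁ = 1.548π²/2² - 0.5378 ≈ 3.282
  n=2: λ₂ = 6.192π²/2² - 0.5378 ≈ 14.74
  n=3: λ₃ = 13.932π²/2² - 0.5378 ≈ 33.838
Since 1.548π²/2² ≈ 3.82 > 0.5378, all λₙ > 0.
The n=1 mode decays slowest → dominates as t → ∞.
Asymptotic: u ~ c₁ sin(πx/2) e^{-λ₁t} with decay rate λ₁ ≈ 3.282.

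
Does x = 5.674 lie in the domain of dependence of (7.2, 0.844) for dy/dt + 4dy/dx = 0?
No. Only data at x = 3.824 affects (7.2, 0.844). Advection has one-way propagation along characteristics.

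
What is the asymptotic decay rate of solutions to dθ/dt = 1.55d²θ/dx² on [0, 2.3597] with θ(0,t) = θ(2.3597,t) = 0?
Eigenvalues: λₙ = 1.55n²π²/2.3597².
First three modes:
  n=1: λ₁ = 1.55π²/2.3597² ≈ 2.747
  n=2: λ₂ = 6.2π²/2.3597² ≈ 10.989 (4× faster decay)
  n=3: λ₃ = 13.95π²/2.3597² ≈ 24.726 (9× faster decay)
As t → ∞, higher modes decay exponentially faster. The n=1 mode dominates: θ ~ c₁ sin(πx/2.3597) e^{-λ₁t}.
Decay rate: λ₁ = 1.55π²/2.3597² ≈ 2.747.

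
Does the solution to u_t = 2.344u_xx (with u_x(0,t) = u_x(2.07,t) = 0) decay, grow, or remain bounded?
u → constant (steady state). Heat is conserved (no flux at boundaries); solution approaches the spatial average.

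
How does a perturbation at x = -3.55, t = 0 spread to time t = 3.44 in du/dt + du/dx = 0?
At x = -0.11. The characteristic carries data from (-3.55, 0) to (-0.11, 3.44).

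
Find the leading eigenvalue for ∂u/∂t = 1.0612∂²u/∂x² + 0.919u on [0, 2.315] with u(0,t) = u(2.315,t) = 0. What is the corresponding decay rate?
Eigenvalues: λₙ = 1.0612n²π²/2.315² - 0.919.
First three modes:
  n=1: λ₁ = 1.0612π²/2.315² - 0.919 ≈ 1.035
  n=2: λ₂ = 4.2448π²/2.315² - 0.919 ≈ 6.898
  n=3: λ₃ = 9.5508π²/2.315² - 0.919 ≈ 16.67
Since 1.0612π²/2.315² ≈ 1.954 > 0.919, all λₙ > 0.
The n=1 mode decays slowest → dominates as t → ∞.
Asymptotic: u ~ c₁ sin(πx/2.315) e^{-λ₁t} with decay rate λ₁ ≈ 1.035.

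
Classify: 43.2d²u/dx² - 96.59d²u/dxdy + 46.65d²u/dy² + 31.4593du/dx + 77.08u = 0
Hyperbolic (discriminant = 1268.5081).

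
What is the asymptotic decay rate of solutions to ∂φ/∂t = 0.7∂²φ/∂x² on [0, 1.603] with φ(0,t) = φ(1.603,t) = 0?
Eigenvalues: λₙ = 0.7n²π²/1.603².
First three modes:
  n=1: λ₁ = 0.7π²/1.603² ≈ 2.689
  n=2: λ₂ = 2.8π²/1.603² ≈ 10.755 (4× faster decay)
  n=3: λ₃ = 6.3π²/1.603² ≈ 24.198 (9× faster decay)
As t → ∞, higher modes decay exponentially faster. The n=1 mode dominates: φ ~ c₁ sin(πx/1.603) e^{-λ₁t}.
Decay rate: λ₁ = 0.7π²/1.603² ≈ 2.689.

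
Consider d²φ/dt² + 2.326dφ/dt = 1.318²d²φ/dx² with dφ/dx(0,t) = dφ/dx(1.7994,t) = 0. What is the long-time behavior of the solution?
As t → ∞, φ → constant (steady state). Damping (γ=2.326) dissipates the nonconstant modes; with Neumann BCs the spatial average obeys M''+γM'=0 and tends to a finite limit.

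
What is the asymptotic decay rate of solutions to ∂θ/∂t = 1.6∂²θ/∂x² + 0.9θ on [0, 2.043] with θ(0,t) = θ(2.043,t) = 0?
Eigenvalues: λₙ = 1.6n²π²/2.043² - 0.9.
First three modes:
  n=1: λ₁ = 1.6π²/2.043² - 0.9 ≈ 2.883
  n=2: λ₂ = 6.4π²/2.043² - 0.9 ≈ 14.234
  n=3: λ₃ = 14.4π²/2.043² - 0.9 ≈ 33.151
Since 1.6π²/2.043² ≈ 3.783 > 0.9, all λₙ > 0.
The n=1 mode decays slowest → dominates as t → ∞.
Asymptotic: θ ~ c₁ sin(πx/2.043) e^{-λ₁t} with decay rate λ₁ ≈ 2.883.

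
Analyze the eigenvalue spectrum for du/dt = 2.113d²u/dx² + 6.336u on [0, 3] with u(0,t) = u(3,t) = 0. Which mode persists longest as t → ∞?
Eigenvalues: λₙ = 2.113n²π²/3² - 6.336.
First three modes:
  n=1: λ₁ = 2.113π²/3² - 6.336 ≈ -4.019
  n=2: λ₂ = 8.452π²/3² - 6.336 ≈ 2.933
  n=3: λ₃ = 19.017π²/3² - 6.336 ≈ 14.518
Since 2.113π²/3² ≈ 2.317 < 6.336, λ₁ < 0.
The n=1 mode grows fastest (−λₙ is largest for n=1) → dominates.
Asymptotic: u ~ c₁ sin(πx/3) e^{4.019t} (exponential growth at rate −λ₁ ≈ 4.019).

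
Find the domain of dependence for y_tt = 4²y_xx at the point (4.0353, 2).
Domain of dependence: [-3.9647, 12.0353]. Signals travel at speed 4, so data within |x - 4.0353| ≤ 4·2 = 8 can reach the point.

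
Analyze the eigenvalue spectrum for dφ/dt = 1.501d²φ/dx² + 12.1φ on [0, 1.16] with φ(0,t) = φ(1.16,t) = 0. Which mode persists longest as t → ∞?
Eigenvalues: λₙ = 1.501n²π²/1.16² - 12.1.
First three modes:
  n=1: λ₁ = 1.501π²/1.16² - 12.1 ≈ -1.091
  n=2: λ₂ = 6.004π²/1.16² - 12.1 ≈ 31.938
  n=3: λ₃ = 13.509π²/1.16² - 12.1 ≈ 86.985
Since 1.501π²/1.16² ≈ 11.009 < 12.1, λ₁ < 0.
The n=1 mode grows fastest (−λₙ is largest for n=1) → dominates.
Asymptotic: φ ~ c₁ sin(πx/1.16) e^{1.091t} (exponential growth at rate −λ₁ ≈ 1.091).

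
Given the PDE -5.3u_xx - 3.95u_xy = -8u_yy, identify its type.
Rewriting in standard form: -5.3u_xx - 3.95u_xy + 8u_yy = 0. The second-order coefficients are A = -5.3, B = -3.95, C = 8. Since B² - 4AC = 185.2025 > 0, this is a hyperbolic PDE.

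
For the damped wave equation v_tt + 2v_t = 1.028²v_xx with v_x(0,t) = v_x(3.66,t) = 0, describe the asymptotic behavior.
v → constant (steady state). Damping (γ=2) dissipates the nonconstant modes; with Neumann BCs the spatial average obeys M''+γM'=0 and tends to a finite limit.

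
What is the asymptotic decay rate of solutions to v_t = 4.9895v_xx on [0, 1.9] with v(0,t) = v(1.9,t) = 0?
Eigenvalues: λₙ = 4.9895n²π²/1.9².
First three modes:
  n=1: λ₁ = 4.9895π²/1.9² ≈ 13.641
  n=2: λ₂ = 19.958π²/1.9² ≈ 54.564 (4× faster decay)
  n=3: λ₃ = 44.9055π²/1.9² ≈ 122.77 (9× faster decay)
As t → ∞, higher modes decay exponentially faster. The n=1 mode dominates: v ~ c₁ sin(πx/1.9) e^{-λ₁t}.
Decay rate: λ₁ = 4.9895π²/1.9² ≈ 13.641.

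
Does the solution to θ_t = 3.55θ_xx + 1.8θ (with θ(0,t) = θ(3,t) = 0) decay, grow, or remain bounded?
θ → 0. Diffusion dominates reaction (r=1.8 < κπ²/L²≈3.89); solution decays.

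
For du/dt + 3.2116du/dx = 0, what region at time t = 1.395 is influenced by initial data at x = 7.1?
At x = 11.580182. The characteristic carries data from (7.1, 0) to (11.580182, 1.395).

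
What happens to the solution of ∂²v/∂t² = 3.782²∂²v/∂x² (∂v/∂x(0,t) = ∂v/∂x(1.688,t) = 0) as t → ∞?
v oscillates about a mean that drifts linearly in t (generically unbounded; no decay). There is no damping, so the nonconstant modes persist as standing waves (energy conserved, no decay). But with Neumann conditions at both ends the constant mode has eigenvalue 0: the spatial mean M(t) of v satisfies M'' = 0, so M(t) = M(0) + M'(0)·t. Unless the initial velocity has zero mean (∫v_t(x,0)dx = 0), the solution grows linearly in t (unbounded, though not exponentially); if it does have zero mean, the solution stays bounded and simply oscillates.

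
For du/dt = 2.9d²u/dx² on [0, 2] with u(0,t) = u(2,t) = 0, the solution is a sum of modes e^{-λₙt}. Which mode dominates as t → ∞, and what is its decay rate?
Eigenvalues: λₙ = 2.9n²π²/2².
First three modes:
  n=1: λ₁ = 2.9π²/2² ≈ 7.155
  n=2: λ₂ = 11.6π²/2² ≈ 28.622 (4× faster decay)
  n=3: λ₃ = 26.1π²/2² ≈ 64.399 (9× faster decay)
As t → ∞, higher modes decay exponentially faster. The n=1 mode dominates: u ~ c₁ sin(πx/2) e^{-λ₁t}.
Decay rate: λ₁ = 2.9π²/2² ≈ 7.155.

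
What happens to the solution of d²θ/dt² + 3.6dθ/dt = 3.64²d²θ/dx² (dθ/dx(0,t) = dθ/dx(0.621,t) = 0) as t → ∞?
θ → constant (steady state). Damping (γ=3.6) dissipates the nonconstant modes; with Neumann BCs the spatial average obeys M''+γM'=0 and tends to a finite limit.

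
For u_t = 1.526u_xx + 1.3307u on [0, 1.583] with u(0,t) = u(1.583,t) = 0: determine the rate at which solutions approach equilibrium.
Eigenvalues: λₙ = 1.526n²π²/1.583² - 1.3307.
First three modes:
  n=1: λ₁ = 1.526π²/1.583² - 1.3307 ≈ 4.68
  n=2: λ₂ = 6.104π²/1.583² - 1.3307 ≈ 22.71
  n=3: λ₃ = 13.734π²/1.583² - 1.3307 ≈ 52.762
Since 1.526π²/1.583² ≈ 6.01 > 1.3307, all λₙ > 0.
The n=1 mode decays slowest → dominates as t → ∞.
Asymptotic: u ~ c₁ sin(πx/1.583) e^{-λ₁t} with decay rate λ₁ ≈ 4.68.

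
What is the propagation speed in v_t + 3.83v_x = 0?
Speed = 3.83. Information travels along x - 3.83t = const (rightward).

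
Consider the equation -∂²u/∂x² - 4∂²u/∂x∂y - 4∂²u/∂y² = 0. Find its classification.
Parabolic. (A = -1, B = -4, C = -4 gives B² - 4AC = 0.)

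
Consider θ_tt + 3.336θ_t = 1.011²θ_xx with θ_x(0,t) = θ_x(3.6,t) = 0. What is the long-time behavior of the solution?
As t → ∞, θ → constant (steady state). Damping (γ=3.336) dissipates the nonconstant modes; with Neumann BCs the spatial average obeys M''+γM'=0 and tends to a finite limit.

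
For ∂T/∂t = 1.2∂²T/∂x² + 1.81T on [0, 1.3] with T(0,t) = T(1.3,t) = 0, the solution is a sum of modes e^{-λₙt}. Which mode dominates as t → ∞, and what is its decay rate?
Eigenvalues: λₙ = 1.2n²π²/1.3² - 1.81.
First three modes:
  n=1: λ₁ = 1.2π²/1.3² - 1.81 ≈ 5.198
  n=2: λ₂ = 4.8π²/1.3² - 1.81 ≈ 26.222
  n=3: λ₃ = 10.8π²/1.3² - 1.81 ≈ 61.262
Since 1.2π²/1.3² ≈ 7.008 > 1.81, all λₙ > 0.
The n=1 mode decays slowest → dominates as t → ∞.
Asymptotic: T ~ c₁ sin(πx/1.3) e^{-λ₁t} with decay rate λ₁ ≈ 5.198.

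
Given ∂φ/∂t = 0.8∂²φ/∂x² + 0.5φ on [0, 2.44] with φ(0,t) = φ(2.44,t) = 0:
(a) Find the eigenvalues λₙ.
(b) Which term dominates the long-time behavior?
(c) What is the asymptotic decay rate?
Eigenvalues: λₙ = 0.8n²π²/2.44² - 0.5.
First three modes:
  n=1: λ₁ = 0.8π²/2.44² - 0.5 ≈ 0.826
  n=2: λ₂ = 3.2π²/2.44² - 0.5 ≈ 4.805
  n=3: λ₃ = 7.2π²/2.44² - 0.5 ≈ 11.436
Since 0.8π²/2.44² ≈ 1.326 > 0.5, all λₙ > 0.
The n=1 mode decays slowest → dominates as t → ∞.
Asymptotic: φ ~ c₁ sin(πx/2.44) e^{-λ₁t} with decay rate λ₁ ≈ 0.826.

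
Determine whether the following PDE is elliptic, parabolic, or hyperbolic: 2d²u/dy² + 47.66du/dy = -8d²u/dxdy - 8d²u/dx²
Rewriting in standard form: 8d²u/dx² + 8d²u/dxdy + 2d²u/dy² + 47.66du/dy = 0. Coefficients: A = 8, B = 8, C = 2. B² - 4AC = 0, which is zero, so the equation is parabolic.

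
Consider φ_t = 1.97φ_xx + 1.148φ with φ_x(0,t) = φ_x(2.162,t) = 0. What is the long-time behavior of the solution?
As t → ∞, φ grows unboundedly. With Neumann BCs the constant mode has diffusion eigenvalue 0, so any r > 0 makes it grow like e^(1.148t); solution grows exponentially.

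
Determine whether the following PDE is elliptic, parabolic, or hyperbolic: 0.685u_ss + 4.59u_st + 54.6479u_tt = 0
Coefficients: A = 0.685, B = 4.59, C = 54.6479. B² - 4AC = -128.667146, which is negative, so the equation is elliptic.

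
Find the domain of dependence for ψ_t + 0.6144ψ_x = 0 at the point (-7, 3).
A single point: x = -8.8432. The characteristic through (-7, 3) is x - 0.6144t = const, so x = -7 - 0.6144·3 = -8.8432.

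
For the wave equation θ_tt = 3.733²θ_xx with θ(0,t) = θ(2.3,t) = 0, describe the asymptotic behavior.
θ oscillates (no decay). Energy is conserved; the solution oscillates indefinitely as standing waves.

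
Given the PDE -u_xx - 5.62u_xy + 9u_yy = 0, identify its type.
The second-order coefficients are A = -1, B = -5.62, C = 9. Since B² - 4AC = 67.5844 > 0, this is a hyperbolic PDE.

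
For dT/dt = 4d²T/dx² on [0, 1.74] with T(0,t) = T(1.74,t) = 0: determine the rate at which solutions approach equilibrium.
Eigenvalues: λₙ = 4n²π²/1.74².
First three modes:
  n=1: λ₁ = 4π²/1.74² ≈ 13.04
  n=2: λ₂ = 16π²/1.74² ≈ 52.158 (4× faster decay)
  n=3: λ₃ = 36π²/1.74² ≈ 117.356 (9× faster decay)
As t → ∞, higher modes decay exponentially faster. The n=1 mode dominates: T ~ c₁ sin(πx/1.74) e^{-λ₁t}.
Decay rate: λ₁ = 4π²/1.74² ≈ 13.04.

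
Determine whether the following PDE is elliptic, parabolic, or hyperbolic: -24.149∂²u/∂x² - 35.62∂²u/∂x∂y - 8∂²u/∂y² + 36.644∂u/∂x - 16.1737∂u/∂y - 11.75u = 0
Coefficients: A = -24.149, B = -35.62, C = -8. B² - 4AC = 496.0164, which is positive, so the equation is hyperbolic.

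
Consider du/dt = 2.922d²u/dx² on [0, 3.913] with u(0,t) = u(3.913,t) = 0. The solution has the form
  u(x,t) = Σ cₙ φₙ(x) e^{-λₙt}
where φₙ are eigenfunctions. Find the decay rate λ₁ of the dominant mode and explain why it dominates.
Eigenvalues: λₙ = 2.922n²π²/3.913².
First three modes:
  n=1: λ₁ = 2.922π²/3.913² ≈ 1.883
  n=2: λ₂ = 11.688π²/3.913² ≈ 7.534 (4× faster decay)
  n=3: λ₃ = 26.298π²/3.913² ≈ 16.951 (9× faster decay)
As t → ∞, higher modes decay exponentially faster. The n=1 mode dominates: u ~ c₁ sin(πx/3.913) e^{-λ₁t}.
Decay rate: λ₁ = 2.922π²/3.913² ≈ 1.883.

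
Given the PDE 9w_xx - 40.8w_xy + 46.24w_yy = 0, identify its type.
The second-order coefficients are A = 9, B = -40.8, C = 46.24. Since B² - 4AC = 0 = 0, this is a parabolic PDE.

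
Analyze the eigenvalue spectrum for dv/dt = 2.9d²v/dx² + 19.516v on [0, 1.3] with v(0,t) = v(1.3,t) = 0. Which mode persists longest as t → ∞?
Eigenvalues: λₙ = 2.9n²π²/1.3² - 19.516.
First three modes:
  n=1: λ₁ = 2.9π²/1.3² - 19.516 ≈ -2.58
  n=2: λ₂ = 11.6π²/1.3² - 19.516 ≈ 48.228
  n=3: λ₃ = 26.1π²/1.3² - 19.516 ≈ 132.908
Since 2.9π²/1.3² ≈ 16.936 < 19.516, λ₁ < 0.
The n=1 mode grows fastest (−λₙ is largest for n=1) → dominates.
Asymptotic: v ~ c₁ sin(πx/1.3) e^{2.58t} (exponential growth at rate −λ₁ ≈ 2.58).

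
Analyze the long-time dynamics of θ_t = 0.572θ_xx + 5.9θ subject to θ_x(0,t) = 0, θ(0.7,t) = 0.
Long-time behavior: θ grows unboundedly. Reaction dominates diffusion (r=5.9 > κπ²/(4L²)≈2.88); solution grows exponentially.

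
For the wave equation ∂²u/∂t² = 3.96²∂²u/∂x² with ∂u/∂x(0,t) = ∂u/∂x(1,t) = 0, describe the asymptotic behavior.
u oscillates about a mean that drifts linearly in t (generically unbounded; no decay). There is no damping, so the nonconstant modes persist as standing waves (energy conserved, no decay). But with Neumann conditions at both ends the constant mode has eigenvalue 0: the spatial mean M(t) of u satisfies M'' = 0, so M(t) = M(0) + M'(0)·t. Unless the initial velocity has zero mean (∫u_t(x,0)dx = 0), the solution grows linearly in t (unbounded, though not exponentially); if it does have zero mean, the solution stays bounded and simply oscillates.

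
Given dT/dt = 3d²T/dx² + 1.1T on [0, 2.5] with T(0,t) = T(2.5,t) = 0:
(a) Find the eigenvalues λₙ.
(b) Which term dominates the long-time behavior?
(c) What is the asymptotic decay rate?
Eigenvalues: λₙ = 3n²π²/2.5² - 1.1.
First three modes:
  n=1: λ₁ = 3π²/2.5² - 1.1 ≈ 3.637
  n=2: λ₂ = 12π²/2.5² - 1.1 ≈ 17.85
  n=3: λ₃ = 27π²/2.5² - 1.1 ≈ 41.537
Since 3π²/2.5² ≈ 4.737 > 1.1, all λₙ > 0.
The n=1 mode decays slowest → dominates as t → ∞.
Asymptotic: T ~ c₁ sin(πx/2.5) e^{-λ₁t} with decay rate λ₁ ≈ 3.637.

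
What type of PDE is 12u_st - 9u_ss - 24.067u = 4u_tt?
Rewriting in standard form: -9u_ss + 12u_st - 4u_tt - 24.067u = 0. With A = -9, B = 12, C = -4, the discriminant is 0. This is a parabolic PDE.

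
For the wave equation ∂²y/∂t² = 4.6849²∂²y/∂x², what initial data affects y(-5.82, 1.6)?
Domain of dependence: [-13.31584, 1.67584]. Signals travel at speed 4.6849, so data within |x - -5.82| ≤ 4.6849·1.6 = 7.49584 can reach the point.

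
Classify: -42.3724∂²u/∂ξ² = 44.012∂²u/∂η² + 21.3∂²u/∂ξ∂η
Rewriting in standard form: -42.3724∂²u/∂ξ² - 21.3∂²u/∂ξ∂η - 44.012∂²u/∂η² = 0. Elliptic (discriminant = -7005.8862752).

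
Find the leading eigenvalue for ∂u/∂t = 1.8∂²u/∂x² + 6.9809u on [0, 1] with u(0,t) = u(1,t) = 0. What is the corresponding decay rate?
Eigenvalues: λₙ = 1.8n²π²/1² - 6.9809.
First three modes:
  n=1: λ₁ = 1.8π² - 6.9809 ≈ 10.784
  n=2: λ₂ = 7.2π² - 6.9809 ≈ 64.08
  n=3: λ₃ = 16.2π² - 6.9809 ≈ 152.907
Since 1.8π² ≈ 17.765 > 6.9809, all λₙ > 0.
The n=1 mode decays slowest → dominates as t → ∞.
Asymptotic: u ~ c₁ sin(πx/1) e^{-λ₁t} with decay rate λ₁ ≈ 10.784.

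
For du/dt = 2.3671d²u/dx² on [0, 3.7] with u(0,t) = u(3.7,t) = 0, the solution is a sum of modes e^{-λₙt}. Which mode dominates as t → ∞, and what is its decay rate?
Eigenvalues: λₙ = 2.3671n²π²/3.7².
First three modes:
  n=1: λ₁ = 2.3671π²/3.7² ≈ 1.707
  n=2: λ₂ = 9.4684π²/3.7² ≈ 6.826 (4× faster decay)
  n=3: λ₃ = 21.3039π²/3.7² ≈ 15.359 (9× faster decay)
As t → ∞, higher modes decay exponentially faster. The n=1 mode dominates: u ~ c₁ sin(πx/3.7) e^{-λ₁t}.
Decay rate: λ₁ = 2.3671π²/3.7² ≈ 1.707.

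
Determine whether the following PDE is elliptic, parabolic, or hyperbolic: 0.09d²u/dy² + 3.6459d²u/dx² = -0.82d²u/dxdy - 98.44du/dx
Rewriting in standard form: 3.6459d²u/dx² + 0.82d²u/dxdy + 0.09d²u/dy² + 98.44du/dx = 0. Coefficients: A = 3.6459, B = 0.82, C = 0.09. B² - 4AC = -0.640124, which is negative, so the equation is elliptic.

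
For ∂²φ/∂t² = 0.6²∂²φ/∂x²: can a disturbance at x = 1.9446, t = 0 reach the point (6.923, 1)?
No. The domain of dependence is [6.323, 7.523], and 1.9446 is outside this interval.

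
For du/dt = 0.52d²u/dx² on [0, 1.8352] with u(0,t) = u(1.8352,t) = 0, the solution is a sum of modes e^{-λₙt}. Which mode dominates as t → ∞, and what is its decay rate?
Eigenvalues: λₙ = 0.52n²π²/1.8352².
First three modes:
  n=1: λ₁ = 0.52π²/1.8352² ≈ 1.524
  n=2: λ₂ = 2.08π²/1.8352² ≈ 6.095 (4× faster decay)
  n=3: λ₃ = 4.68π²/1.8352² ≈ 13.714 (9× faster decay)
As t → ∞, higher modes decay exponentially faster. The n=1 mode dominates: u ~ c₁ sin(πx/1.8352) e^{-λ₁t}.
Decay rate: λ₁ = 0.52π²/1.8352² ≈ 1.524.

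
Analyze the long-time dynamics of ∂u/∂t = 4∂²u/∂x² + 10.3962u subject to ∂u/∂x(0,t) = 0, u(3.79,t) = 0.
Long-time behavior: u grows unboundedly. Reaction dominates diffusion (r=10.3962 > κπ²/(4L²)≈0.69); solution grows exponentially.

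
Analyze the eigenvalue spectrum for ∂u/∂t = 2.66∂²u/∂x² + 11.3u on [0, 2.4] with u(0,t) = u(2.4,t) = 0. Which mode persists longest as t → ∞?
Eigenvalues: λₙ = 2.66n²π²/2.4² - 11.3.
First three modes:
  n=1: λ₁ = 2.66π²/2.4² - 11.3 ≈ -6.742
  n=2: λ₂ = 10.64π²/2.4² - 11.3 ≈ 6.931
  n=3: λ₃ = 23.94π²/2.4² - 11.3 ≈ 29.721
Since 2.66π²/2.4² ≈ 4.558 < 11.3, λ₁ < 0.
The n=1 mode grows fastest (−λₙ is largest for n=1) → dominates.
Asymptotic: u ~ c₁ sin(πx/2.4) e^{6.742t} (exponential growth at rate −λ₁ ≈ 6.742).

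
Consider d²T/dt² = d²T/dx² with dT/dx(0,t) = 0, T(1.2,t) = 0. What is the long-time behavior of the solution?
As t → ∞, T oscillates (no decay). Energy is conserved; the solution oscillates indefinitely as standing waves.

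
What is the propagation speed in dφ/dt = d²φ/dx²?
Infinite. The heat equation is parabolic, not hyperbolic, so disturbances propagate instantly.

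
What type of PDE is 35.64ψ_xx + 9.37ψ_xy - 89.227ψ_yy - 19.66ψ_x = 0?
With A = 35.64, B = 9.37, C = -89.227, the discriminant is 12807.99802. This is a hyperbolic PDE.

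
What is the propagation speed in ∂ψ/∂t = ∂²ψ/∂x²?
Infinite. The heat equation is parabolic, not hyperbolic, so disturbances propagate instantly.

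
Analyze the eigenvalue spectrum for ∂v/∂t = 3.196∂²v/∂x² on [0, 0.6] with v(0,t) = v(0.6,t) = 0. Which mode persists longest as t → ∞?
Eigenvalues: λₙ = 3.196n²π²/0.6².
First three modes:
  n=1: λ₁ = 3.196π²/0.6² ≈ 87.62
  n=2: λ₂ = 12.784π²/0.6² ≈ 350.481 (4× faster decay)
  n=3: λ₃ = 28.764π²/0.6² ≈ 788.581 (9× faster decay)
As t → ∞, higher modes decay exponentially faster. The n=1 mode dominates: v ~ c₁ sin(πx/0.6) e^{-λ₁t}.
Decay rate: λ₁ = 3.196π²/0.6² ≈ 87.62.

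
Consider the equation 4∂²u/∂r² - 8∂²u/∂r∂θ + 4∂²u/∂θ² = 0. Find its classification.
Parabolic. (A = 4, B = -8, C = 4 gives B² - 4AC = 0.)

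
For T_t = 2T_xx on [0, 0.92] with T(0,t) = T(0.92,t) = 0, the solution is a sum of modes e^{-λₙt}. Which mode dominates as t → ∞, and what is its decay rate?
Eigenvalues: λₙ = 2n²π²/0.92².
First three modes:
  n=1: λ₁ = 2π²/0.92² ≈ 23.321
  n=2: λ₂ = 8π²/0.92² ≈ 93.285 (4× faster decay)
  n=3: λ₃ = 18π²/0.92² ≈ 209.892 (9× faster decay)
As t → ∞, higher modes decay exponentially faster. The n=1 mode dominates: T ~ c₁ sin(πx/0.92) e^{-λ₁t}.
Decay rate: λ₁ = 2π²/0.92² ≈ 23.321.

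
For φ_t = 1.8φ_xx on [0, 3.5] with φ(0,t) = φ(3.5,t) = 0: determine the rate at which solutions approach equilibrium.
Eigenvalues: λₙ = 1.8n²π²/3.5².
First three modes:
  n=1: λ₁ = 1.8π²/3.5² ≈ 1.45
  n=2: λ₂ = 7.2π²/3.5² ≈ 5.801 (4× faster decay)
  n=3: λ₃ = 16.2π²/3.5² ≈ 13.052 (9× faster decay)
As t → ∞, higher modes decay exponentially faster. The n=1 mode dominates: φ ~ c₁ sin(πx/3.5) e^{-λ₁t}.
Decay rate: λ₁ = 1.8π²/3.5² ≈ 1.45.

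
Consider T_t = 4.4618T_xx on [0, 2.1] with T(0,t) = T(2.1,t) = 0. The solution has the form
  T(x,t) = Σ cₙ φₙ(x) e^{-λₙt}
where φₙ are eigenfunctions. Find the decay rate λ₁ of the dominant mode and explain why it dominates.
Eigenvalues: λₙ = 4.4618n²π²/2.1².
First three modes:
  n=1: λ₁ = 4.4618π²/2.1² ≈ 9.986
  n=2: λ₂ = 17.8472π²/2.1² ≈ 39.942 (4× faster decay)
  n=3: λ₃ = 40.1562π²/2.1² ≈ 89.87 (9× faster decay)
As t → ∞, higher modes decay exponentially faster. The n=1 mode dominates: T ~ c₁ sin(πx/2.1) e^{-λ₁t}.
Decay rate: λ₁ = 4.4618π²/2.1² ≈ 9.986.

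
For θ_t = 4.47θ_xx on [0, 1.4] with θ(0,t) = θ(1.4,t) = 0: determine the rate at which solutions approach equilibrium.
Eigenvalues: λₙ = 4.47n²π²/1.4².
First three modes:
  n=1: λ₁ = 4.47π²/1.4² ≈ 22.509
  n=2: λ₂ = 17.88π²/1.4² ≈ 90.035 (4× faster decay)
  n=3: λ₃ = 40.23π²/1.4² ≈ 202.579 (9× faster decay)
As t → ∞, higher modes decay exponentially faster. The n=1 mode dominates: θ ~ c₁ sin(πx/1.4) e^{-λ₁t}.
Decay rate: λ₁ = 4.47π²/1.4² ≈ 22.509.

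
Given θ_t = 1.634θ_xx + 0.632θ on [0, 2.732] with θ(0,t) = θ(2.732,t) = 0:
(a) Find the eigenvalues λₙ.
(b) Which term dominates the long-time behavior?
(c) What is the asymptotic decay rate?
Eigenvalues: λₙ = 1.634n²π²/2.732² - 0.632.
First three modes:
  n=1: λ₁ = 1.634π²/2.732² - 0.632 ≈ 1.529
  n=2: λ₂ = 6.536π²/2.732² - 0.632 ≈ 8.011
  n=3: λ₃ = 14.706π²/2.732² - 0.632 ≈ 18.814
Since 1.634π²/2.732² ≈ 2.161 > 0.632, all λₙ > 0.
The n=1 mode decays slowest → dominates as t → ∞.
Asymptotic: θ ~ c₁ sin(πx/2.732) e^{-λ₁t} with decay rate λ₁ ≈ 1.529.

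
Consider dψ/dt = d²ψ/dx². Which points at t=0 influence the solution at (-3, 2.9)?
The entire real line. The heat equation has infinite propagation speed: any initial disturbance instantly affects all points (though exponentially small far away).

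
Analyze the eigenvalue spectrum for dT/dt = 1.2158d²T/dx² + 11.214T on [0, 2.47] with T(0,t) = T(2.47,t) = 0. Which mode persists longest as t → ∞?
Eigenvalues: λₙ = 1.2158n²π²/2.47² - 11.214.
First three modes:
  n=1: λ₁ = 1.2158π²/2.47² - 11.214 ≈ -9.247
  n=2: λ₂ = 4.8632π²/2.47² - 11.214 ≈ -3.347
  n=3: λ₃ = 10.9422π²/2.47² - 11.214 ≈ 6.488
Since 1.2158π²/2.47² ≈ 1.967 < 11.214, λ₁ < 0.
The n=1 mode grows fastest (−λₙ is largest for n=1) → dominates.
Asymptotic: T ~ c₁ sin(πx/2.47) e^{9.247t} (exponential growth at rate −λ₁ ≈ 9.247).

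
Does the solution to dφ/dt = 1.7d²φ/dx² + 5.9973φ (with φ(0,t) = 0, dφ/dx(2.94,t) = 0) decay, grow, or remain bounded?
φ grows unboundedly. Reaction dominates diffusion (r=5.9973 > κπ²/(4L²)≈0.49); solution grows exponentially.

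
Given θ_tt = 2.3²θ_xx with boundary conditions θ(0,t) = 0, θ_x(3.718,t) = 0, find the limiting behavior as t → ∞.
θ oscillates (no decay). Energy is conserved; the solution oscillates indefinitely as standing waves.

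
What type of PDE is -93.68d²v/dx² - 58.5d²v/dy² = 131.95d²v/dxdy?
Rewriting in standard form: -93.68d²v/dx² - 131.95d²v/dxdy - 58.5d²v/dy² = 0. With A = -93.68, B = -131.95, C = -58.5, the discriminant is -4510.3175. This is an elliptic PDE.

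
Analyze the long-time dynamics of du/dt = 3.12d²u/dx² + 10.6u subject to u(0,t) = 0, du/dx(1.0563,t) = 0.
Long-time behavior: u grows unboundedly. Reaction dominates diffusion (r=10.6 > κπ²/(4L²)≈6.9); solution grows exponentially.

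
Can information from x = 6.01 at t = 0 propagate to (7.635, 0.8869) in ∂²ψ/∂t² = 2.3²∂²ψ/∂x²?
Yes. The domain of dependence is [5.59513, 9.67487], and 6.01 ∈ [5.59513, 9.67487].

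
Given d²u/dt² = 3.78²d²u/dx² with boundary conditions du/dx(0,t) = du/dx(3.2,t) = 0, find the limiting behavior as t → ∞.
u oscillates about a mean that drifts linearly in t (generically unbounded; no decay). There is no damping, so the nonconstant modes persist as standing waves (energy conserved, no decay). But with Neumann conditions at both ends the constant mode has eigenvalue 0: the spatial mean M(t) of u satisfies M'' = 0, so M(t) = M(0) + M'(0)·t. Unless the initial velocity has zero mean (∫u_t(x,0)dx = 0), the solution grows linearly in t (unbounded, though not exponentially); if it does have zero mean, the solution stays bounded and simply oscillates.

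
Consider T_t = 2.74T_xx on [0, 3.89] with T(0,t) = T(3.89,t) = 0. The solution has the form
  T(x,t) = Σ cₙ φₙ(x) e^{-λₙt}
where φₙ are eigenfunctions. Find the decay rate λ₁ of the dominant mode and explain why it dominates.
Eigenvalues: λₙ = 2.74n²π²/3.89².
First three modes:
  n=1: λ₁ = 2.74π²/3.89² ≈ 1.787
  n=2: λ₂ = 10.96π²/3.89² ≈ 7.148 (4× faster decay)
  n=3: λ₃ = 24.66π²/3.89² ≈ 16.084 (9× faster decay)
As t → ∞, higher modes decay exponentially faster. The n=1 mode dominates: T ~ c₁ sin(πx/3.89) e^{-λ₁t}.
Decay rate: λ₁ = 2.74π²/3.89² ≈ 1.787.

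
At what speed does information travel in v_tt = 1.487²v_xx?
Speed = 1.487. Information travels along characteristics x = x₀ ± 1.487t.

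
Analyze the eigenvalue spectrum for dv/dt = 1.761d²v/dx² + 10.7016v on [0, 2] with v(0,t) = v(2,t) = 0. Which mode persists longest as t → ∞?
Eigenvalues: λₙ = 1.761n²π²/2² - 10.7016.
First three modes:
  n=1: λ₁ = 1.761π²/2² - 10.7016 ≈ -6.357
  n=2: λ₂ = 7.044π²/2² - 10.7016 ≈ 6.679
  n=3: λ₃ = 15.849π²/2² - 10.7016 ≈ 28.404
Since 1.761π²/2² ≈ 4.345 < 10.7016, λ₁ < 0.
The n=1 mode grows fastest (−λₙ is largest for n=1) → dominates.
Asymptotic: v ~ c₁ sin(πx/2) e^{6.357t} (exponential growth at rate −λ₁ ≈ 6.357).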